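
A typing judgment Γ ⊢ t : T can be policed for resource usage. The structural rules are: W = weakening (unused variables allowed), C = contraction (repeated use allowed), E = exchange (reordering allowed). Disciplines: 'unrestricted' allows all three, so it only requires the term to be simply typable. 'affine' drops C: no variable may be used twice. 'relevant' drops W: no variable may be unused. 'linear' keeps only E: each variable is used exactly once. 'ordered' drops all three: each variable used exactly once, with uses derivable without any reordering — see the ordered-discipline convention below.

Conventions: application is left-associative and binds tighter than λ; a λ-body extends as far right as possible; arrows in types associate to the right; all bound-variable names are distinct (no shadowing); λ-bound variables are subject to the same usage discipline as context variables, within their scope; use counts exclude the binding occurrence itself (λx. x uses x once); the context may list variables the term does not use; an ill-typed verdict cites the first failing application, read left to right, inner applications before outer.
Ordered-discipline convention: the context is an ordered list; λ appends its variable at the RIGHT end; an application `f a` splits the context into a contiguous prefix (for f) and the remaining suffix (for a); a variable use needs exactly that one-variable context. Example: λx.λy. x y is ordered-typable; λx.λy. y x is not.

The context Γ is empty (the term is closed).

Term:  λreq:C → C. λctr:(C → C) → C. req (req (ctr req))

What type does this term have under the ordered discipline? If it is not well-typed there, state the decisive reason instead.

not well-typed under ordered — req ×3 used more than once (contraction)
variable uses: req [bound]: 3×, ctr [bound]: 1×
order of uses: req, req, ctr, req
typing: ✓ — (C → C) → ((C → C) → C) → C
summary: ordered ✗, linear ✗, affine ✗, relevant ✓, unrestricted ✓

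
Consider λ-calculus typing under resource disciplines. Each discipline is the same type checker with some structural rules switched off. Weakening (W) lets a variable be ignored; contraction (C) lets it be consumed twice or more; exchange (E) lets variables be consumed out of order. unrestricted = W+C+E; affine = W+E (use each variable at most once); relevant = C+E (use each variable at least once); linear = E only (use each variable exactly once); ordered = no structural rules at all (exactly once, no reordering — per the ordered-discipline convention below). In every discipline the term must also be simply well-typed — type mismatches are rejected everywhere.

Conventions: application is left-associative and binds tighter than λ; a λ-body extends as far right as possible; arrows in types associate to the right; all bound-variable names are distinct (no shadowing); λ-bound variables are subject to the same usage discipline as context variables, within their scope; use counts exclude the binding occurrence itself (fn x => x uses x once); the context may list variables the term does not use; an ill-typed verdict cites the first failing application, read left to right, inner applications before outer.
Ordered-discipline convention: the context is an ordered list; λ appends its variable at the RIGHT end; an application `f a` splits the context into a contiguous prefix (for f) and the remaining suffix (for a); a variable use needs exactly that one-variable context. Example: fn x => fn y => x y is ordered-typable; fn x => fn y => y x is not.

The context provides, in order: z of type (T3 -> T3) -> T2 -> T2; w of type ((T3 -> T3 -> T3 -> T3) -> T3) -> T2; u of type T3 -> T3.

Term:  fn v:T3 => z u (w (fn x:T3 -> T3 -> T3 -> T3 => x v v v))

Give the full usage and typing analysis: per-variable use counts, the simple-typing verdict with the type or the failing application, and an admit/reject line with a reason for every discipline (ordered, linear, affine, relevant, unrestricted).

counts: z ×1; w ×1; u ×1; v (λ-bound) ×3; x (λ-bound) ×1
use order (left to right): z, u, w, x, v, v, v
typing: the term checks, with type T3 -> T2
ordered: ✗, needs contraction — v ×3
linear: ✗, needs contraction — v ×3
affine: ✗, needs contraction — v ×3
relevant: ✓, at least one use each (z, w, u, v, x)
unrestricted: ✓, typability at T3 -> T2 is all that's needed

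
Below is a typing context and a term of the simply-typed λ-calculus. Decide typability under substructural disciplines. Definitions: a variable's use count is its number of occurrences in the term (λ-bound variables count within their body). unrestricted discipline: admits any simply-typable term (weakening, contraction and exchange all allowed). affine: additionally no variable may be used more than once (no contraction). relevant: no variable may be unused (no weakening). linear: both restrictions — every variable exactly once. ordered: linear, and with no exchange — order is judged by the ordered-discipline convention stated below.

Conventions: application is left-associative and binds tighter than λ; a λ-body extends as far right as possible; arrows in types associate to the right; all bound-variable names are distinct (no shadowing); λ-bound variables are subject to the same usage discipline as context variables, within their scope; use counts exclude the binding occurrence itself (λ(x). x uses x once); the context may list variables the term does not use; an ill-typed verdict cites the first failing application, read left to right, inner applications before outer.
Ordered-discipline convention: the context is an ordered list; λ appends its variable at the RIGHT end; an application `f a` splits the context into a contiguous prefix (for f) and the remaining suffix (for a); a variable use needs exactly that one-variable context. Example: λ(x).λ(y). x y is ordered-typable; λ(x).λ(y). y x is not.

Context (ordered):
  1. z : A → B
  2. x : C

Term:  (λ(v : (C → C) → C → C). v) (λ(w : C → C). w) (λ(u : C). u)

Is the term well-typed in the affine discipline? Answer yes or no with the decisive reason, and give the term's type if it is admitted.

yes — none of z, x, v, w, u used more than once; term : C → C
counts: z=0; x=0; v (bound)=1; w (bound)=1; u (bound)=1
use order (left to right): v, w, u
typing: well-typed at C → C
across the five disciplines: ordered ✗ · linear ✗ · affine ✓ · relevant ✗ · unrestricted ✓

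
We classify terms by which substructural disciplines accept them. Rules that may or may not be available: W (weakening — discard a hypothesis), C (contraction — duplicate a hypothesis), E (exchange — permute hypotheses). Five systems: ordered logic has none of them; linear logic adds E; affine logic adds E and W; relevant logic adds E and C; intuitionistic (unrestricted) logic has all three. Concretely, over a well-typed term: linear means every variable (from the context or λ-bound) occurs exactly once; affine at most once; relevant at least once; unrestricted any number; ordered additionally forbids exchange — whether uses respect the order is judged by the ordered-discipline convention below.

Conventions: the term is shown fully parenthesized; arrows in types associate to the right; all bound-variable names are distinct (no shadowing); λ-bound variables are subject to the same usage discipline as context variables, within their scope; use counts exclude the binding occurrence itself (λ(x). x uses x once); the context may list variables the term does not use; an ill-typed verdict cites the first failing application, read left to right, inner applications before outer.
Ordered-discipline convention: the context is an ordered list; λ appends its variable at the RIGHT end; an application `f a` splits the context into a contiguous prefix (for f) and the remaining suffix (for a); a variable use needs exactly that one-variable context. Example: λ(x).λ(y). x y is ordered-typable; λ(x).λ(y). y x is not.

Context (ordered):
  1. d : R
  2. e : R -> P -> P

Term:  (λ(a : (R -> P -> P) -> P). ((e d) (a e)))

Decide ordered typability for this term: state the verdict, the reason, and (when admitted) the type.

no — needs contraction — e ×2
variable uses: d: 1, e: 2, a (λ-bound): 1
uses in reading order: e, d, a, e
typing: well-typed — term : ((R -> P -> P) -> P) -> P
summary: ordered ✗ · linear ✗ · affine ✗ · relevant ✓ · unrestricted ✓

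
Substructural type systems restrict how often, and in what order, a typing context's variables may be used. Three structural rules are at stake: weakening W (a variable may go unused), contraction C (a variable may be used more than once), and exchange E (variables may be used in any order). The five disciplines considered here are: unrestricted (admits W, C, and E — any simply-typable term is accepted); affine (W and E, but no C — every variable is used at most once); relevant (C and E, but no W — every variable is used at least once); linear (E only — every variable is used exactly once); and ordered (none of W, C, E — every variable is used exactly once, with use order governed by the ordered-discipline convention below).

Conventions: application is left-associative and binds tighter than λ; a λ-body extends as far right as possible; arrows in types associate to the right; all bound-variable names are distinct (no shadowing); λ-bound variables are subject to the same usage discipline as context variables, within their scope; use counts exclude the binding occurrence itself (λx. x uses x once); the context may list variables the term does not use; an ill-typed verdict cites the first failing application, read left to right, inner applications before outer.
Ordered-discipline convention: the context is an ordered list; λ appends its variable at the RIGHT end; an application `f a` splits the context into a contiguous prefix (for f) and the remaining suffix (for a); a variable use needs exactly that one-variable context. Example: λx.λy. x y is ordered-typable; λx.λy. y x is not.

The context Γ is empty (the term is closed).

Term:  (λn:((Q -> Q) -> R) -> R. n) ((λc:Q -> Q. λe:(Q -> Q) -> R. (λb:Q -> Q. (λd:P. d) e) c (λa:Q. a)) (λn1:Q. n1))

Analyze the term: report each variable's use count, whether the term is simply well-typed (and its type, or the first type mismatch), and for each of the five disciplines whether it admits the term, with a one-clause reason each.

counts: n (λ-bound) ×1, c (λ-bound) ×1, e (λ-bound) ×1, b (λ-bound) ×0, d (λ-bound) ×1, a (λ-bound) ×1, n1 (λ-bound) ×1
use order (left to right): n, d, e, c, a, n1
typing: ill-typed: a function awaiting P gets (Q -> Q) -> R
ordered: ✗, fails simple typing
linear: ✗, a type mismatch blocks all five
affine: ✗, the type mismatch rejects it
relevant: ✗, not simply typable
unrestricted: ✗, fails simple typing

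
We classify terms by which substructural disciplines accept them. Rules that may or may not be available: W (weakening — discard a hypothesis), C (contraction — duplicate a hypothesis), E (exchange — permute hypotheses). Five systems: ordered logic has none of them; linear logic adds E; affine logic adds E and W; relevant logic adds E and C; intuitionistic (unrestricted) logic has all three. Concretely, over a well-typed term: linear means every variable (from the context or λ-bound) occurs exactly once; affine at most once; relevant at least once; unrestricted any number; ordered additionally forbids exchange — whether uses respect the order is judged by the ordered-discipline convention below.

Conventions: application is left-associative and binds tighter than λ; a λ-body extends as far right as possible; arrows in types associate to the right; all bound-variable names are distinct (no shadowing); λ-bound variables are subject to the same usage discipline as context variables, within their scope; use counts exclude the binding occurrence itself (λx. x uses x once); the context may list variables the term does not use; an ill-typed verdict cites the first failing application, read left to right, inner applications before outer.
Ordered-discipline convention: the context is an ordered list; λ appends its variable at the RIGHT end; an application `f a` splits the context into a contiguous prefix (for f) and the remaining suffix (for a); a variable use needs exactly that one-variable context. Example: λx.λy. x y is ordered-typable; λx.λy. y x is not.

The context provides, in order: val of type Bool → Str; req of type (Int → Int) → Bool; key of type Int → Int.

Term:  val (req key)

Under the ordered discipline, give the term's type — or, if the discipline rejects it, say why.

term : Str
use counts: val=1; req=1; key=1
uses in reading order: val, req, key
typing: the term checks, with type Str
all disciplines: ordered ✓ | linear ✓ | affine ✓ | relevant ✓ | unrestricted ✓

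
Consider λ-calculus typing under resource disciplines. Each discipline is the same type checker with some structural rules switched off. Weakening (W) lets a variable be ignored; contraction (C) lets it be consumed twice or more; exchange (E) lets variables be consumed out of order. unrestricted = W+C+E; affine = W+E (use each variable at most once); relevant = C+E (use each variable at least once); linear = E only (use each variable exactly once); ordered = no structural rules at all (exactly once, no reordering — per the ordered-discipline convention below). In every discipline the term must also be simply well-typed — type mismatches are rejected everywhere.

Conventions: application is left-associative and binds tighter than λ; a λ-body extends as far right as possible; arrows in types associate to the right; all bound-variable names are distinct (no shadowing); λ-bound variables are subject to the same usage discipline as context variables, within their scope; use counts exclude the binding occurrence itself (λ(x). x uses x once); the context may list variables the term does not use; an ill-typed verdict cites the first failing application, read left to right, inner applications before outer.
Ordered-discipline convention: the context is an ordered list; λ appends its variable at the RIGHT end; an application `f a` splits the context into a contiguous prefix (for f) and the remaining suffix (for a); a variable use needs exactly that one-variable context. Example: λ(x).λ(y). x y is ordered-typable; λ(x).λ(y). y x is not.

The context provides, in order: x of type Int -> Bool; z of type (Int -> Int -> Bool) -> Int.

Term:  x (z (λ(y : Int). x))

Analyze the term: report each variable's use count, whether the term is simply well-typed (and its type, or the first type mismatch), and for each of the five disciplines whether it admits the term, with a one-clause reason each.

counts: x=2; z=1; y [bound]=0
order of uses: x, z, x
typing: ✓ — Bool
ordered: ✗ — needs contraction — x ×2; needs weakening: y unused
linear: ✗ — needs contraction — x ×2; needs weakening: y unused
affine: ✗ — needs contraction — x ×2
relevant: ✗ — needs weakening: y unused
unrestricted: ✓ — simply typable at Bool; W, C, E all held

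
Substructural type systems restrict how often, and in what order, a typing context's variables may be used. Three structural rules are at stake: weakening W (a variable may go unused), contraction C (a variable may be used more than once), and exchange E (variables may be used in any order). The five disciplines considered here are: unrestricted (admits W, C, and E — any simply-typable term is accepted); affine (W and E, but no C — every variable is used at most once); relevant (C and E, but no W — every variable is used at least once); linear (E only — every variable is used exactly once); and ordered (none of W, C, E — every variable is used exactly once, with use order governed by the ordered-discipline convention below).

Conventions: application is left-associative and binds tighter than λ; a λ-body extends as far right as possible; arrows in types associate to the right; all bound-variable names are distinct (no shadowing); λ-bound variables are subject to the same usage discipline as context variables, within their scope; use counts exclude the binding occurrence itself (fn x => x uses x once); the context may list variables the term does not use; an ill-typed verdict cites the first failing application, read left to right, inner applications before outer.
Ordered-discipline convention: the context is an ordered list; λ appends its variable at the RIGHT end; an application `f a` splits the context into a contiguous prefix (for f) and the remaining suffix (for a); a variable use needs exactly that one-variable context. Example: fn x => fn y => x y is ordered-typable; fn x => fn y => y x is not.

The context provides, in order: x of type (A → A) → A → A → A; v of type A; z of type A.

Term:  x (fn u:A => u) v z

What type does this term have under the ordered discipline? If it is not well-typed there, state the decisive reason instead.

term : A
variable uses: x: 1; v: 1; z: 1; u (bound): 1
order of uses: x, u, v, z
typing: the term checks, with type A
summary: ordered ✓, linear ✓, affine ✓, relevant ✓, unrestricted ✓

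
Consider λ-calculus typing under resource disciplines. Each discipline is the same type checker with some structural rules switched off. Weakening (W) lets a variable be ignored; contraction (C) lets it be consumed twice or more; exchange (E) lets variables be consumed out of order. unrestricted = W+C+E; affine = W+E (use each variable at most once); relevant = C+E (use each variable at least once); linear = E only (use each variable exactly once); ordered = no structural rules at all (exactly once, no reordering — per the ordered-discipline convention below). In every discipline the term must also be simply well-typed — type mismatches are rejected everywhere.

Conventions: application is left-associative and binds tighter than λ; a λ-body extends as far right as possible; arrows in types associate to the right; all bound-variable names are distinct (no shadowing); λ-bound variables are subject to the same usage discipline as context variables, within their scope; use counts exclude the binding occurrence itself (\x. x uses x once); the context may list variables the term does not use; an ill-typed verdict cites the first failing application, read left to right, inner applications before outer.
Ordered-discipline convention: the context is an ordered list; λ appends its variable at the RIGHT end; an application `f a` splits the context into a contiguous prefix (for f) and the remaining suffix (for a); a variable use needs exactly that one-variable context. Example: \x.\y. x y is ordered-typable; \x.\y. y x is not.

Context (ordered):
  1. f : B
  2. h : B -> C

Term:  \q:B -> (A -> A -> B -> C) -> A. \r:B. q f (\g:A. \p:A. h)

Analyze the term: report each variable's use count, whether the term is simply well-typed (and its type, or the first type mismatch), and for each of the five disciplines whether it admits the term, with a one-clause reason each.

variable uses: f: 1×; h: 1×; q [bound]: 1×; r [bound]: 0×; g [bound]: 0×; p [bound]: 0×
uses in reading order: q, f, h
typing: ✓ — (B -> (A -> A -> B -> C) -> A) -> B -> A
ordered: ✗ — unused: r, g, p — weakening required
linear: ✗ — unused: r, g, p — weakening required
affine: ✓ — none of f, h, q, r, g, p used more than once
relevant: ✗ — unused: r, g, p — weakening required
unrestricted: ✓ — well-typed at (B -> (A -> A -> B -> C) -> A) -> B -> A; no restrictions here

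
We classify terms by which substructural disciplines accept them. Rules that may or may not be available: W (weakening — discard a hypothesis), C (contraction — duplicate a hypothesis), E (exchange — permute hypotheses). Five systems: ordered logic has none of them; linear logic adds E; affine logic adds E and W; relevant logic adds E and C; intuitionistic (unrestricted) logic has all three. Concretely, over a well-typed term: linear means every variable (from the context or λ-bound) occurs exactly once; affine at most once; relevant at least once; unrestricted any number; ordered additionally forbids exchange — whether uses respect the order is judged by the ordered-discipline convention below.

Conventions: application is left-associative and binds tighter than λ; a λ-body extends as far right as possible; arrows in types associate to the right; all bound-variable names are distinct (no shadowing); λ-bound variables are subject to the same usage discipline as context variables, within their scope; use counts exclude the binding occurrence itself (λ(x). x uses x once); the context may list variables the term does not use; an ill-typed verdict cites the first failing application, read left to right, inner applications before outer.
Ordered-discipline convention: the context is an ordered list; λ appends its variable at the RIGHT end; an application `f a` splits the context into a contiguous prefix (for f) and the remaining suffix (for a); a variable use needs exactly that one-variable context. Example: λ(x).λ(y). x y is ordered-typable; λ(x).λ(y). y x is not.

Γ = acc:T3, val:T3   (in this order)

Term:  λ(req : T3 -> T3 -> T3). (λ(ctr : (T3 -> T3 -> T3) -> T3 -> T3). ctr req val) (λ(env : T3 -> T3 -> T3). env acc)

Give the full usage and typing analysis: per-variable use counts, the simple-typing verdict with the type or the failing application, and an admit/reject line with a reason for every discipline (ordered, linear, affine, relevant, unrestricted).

counts: acc=1; val=1; req [bound]=1; ctr [bound]=1; env [bound]=1
left-to-right use order: ctr, req, val, env, acc
typing: the term checks, with type (T3 -> T3 -> T3) -> T3
ordered: ✗ — no contiguous prefix/suffix split fits ctr, req, val, env, acc
linear: ✓ — acc, val, req, ctr, env: one use apiece
affine: ✓ — at most one use each (acc, val, req, ctr, env)
relevant: ✓ — every one of acc, val, req, ctr, env appears
unrestricted: ✓ — typability at (T3 -> T3 -> T3) -> T3 is all that's needed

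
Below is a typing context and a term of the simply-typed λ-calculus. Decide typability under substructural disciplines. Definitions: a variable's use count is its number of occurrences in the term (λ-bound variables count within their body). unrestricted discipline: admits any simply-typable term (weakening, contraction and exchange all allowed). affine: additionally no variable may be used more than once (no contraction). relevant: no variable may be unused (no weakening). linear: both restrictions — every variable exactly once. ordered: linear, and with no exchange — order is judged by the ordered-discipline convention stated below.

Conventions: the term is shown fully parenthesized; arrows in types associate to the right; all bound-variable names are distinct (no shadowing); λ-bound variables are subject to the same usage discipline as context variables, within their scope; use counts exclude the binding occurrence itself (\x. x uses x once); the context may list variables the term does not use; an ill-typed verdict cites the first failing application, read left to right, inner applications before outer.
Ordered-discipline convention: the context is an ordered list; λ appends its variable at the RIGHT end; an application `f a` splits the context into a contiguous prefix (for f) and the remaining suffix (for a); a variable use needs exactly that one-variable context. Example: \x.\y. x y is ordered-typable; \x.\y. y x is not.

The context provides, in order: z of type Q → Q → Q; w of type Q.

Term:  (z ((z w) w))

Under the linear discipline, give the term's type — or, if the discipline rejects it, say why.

not well-typed under linear — repeated use of z ×2, w ×2
variable uses: z ×2; w ×2
order of uses: z, z, w, w
typing: the term checks, with type Q → Q
across the five disciplines: ordered ✗, linear ✗, affine ✗, relevant ✓, unrestricted ✓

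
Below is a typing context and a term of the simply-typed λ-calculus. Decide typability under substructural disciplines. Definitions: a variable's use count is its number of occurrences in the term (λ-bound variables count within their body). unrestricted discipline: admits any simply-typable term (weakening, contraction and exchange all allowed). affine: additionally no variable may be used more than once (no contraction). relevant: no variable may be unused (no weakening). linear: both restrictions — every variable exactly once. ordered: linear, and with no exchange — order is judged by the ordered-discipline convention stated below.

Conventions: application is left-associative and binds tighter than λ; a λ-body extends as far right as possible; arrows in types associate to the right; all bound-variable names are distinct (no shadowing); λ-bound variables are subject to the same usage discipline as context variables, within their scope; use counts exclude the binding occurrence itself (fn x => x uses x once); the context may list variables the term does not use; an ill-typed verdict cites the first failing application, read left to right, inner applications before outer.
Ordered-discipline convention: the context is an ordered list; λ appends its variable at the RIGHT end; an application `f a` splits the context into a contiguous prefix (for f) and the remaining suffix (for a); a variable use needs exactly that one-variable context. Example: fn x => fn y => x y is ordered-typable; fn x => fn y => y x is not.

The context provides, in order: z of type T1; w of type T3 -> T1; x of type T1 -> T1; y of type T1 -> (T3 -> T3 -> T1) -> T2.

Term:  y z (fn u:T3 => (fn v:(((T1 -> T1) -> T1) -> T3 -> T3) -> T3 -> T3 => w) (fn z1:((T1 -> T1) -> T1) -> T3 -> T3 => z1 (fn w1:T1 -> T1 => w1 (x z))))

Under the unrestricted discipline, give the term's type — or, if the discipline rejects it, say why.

term : T2
use counts: z: 2, w: 1, x: 1, y: 1, u [bound]: 0, v [bound]: 0, z1 [bound]: 1, w1 [bound]: 1
uses in reading order: y, z, w, z1, w1, x, z
typing: well-typed at T2
summary: ordered ✗ | linear ✗ | affine ✗ | relevant ✗ | unrestricted ✓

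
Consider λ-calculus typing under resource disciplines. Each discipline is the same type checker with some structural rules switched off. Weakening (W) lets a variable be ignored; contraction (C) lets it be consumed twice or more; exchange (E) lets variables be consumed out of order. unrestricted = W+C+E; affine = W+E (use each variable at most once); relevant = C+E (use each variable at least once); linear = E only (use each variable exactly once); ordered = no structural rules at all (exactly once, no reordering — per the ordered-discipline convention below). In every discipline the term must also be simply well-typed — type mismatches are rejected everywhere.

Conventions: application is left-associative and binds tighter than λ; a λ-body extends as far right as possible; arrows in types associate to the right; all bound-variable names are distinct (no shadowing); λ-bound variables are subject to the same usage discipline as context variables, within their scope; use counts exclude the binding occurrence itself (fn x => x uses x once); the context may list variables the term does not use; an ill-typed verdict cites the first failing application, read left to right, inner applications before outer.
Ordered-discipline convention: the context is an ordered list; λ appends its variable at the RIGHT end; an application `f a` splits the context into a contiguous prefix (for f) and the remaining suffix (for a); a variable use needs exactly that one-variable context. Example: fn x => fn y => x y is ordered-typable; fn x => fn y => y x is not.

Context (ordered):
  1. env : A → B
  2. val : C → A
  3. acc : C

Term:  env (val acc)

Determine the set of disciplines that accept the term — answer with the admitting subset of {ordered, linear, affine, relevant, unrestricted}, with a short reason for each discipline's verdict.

admitting disciplines: ordered, linear, affine, relevant, unrestricted
usage: env ×1; val ×1; acc ×1
left-to-right use order: env, val, acc
typing: well-typed at B
ordered: ✓, single-use (env, val, acc), ordered derivation ok
linear: ✓, each of env, val, acc used exactly once
affine: ✓, env, val, acc: no repeats, contraction unneeded
relevant: ✓, every one of env, val, acc appears
unrestricted: ✓, well-typed at B; no restrictions here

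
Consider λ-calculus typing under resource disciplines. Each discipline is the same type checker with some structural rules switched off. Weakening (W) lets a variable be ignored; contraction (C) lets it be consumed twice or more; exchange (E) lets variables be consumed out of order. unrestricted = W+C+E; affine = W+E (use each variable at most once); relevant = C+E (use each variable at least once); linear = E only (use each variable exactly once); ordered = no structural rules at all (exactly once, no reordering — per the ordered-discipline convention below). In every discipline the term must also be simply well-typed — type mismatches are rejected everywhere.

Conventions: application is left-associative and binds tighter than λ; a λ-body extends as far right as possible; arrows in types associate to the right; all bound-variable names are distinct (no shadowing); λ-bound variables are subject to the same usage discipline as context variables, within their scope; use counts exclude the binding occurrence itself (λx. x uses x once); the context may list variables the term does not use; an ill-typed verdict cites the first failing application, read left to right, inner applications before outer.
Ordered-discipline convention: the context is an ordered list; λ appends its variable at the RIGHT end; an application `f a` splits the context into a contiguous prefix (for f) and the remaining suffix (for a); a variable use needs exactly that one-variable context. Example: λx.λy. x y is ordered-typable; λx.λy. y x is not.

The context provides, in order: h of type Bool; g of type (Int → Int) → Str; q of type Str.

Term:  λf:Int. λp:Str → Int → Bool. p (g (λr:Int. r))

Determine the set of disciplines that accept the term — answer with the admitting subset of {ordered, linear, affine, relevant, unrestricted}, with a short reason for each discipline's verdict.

admitted in: affine, unrestricted
use counts: h=0; g=1; q=0; f (bound)=0; p (bound)=1; r (bound)=1
use order (left to right): p, g, r
typing: well-typed at Int → (Str → Int → Bool) → Int → Bool
ordered: ✗ — needs weakening: h, q, f unused
linear: ✗ — needs weakening: h, q, f unused
affine: ✓ — at most one use each (h, g, q, f, p, r)
relevant: ✗ — needs weakening: h, q, f unused
unrestricted: ✓ — well-typed at Int → (Str → Int → Bool) → Int → Bool; no restrictions here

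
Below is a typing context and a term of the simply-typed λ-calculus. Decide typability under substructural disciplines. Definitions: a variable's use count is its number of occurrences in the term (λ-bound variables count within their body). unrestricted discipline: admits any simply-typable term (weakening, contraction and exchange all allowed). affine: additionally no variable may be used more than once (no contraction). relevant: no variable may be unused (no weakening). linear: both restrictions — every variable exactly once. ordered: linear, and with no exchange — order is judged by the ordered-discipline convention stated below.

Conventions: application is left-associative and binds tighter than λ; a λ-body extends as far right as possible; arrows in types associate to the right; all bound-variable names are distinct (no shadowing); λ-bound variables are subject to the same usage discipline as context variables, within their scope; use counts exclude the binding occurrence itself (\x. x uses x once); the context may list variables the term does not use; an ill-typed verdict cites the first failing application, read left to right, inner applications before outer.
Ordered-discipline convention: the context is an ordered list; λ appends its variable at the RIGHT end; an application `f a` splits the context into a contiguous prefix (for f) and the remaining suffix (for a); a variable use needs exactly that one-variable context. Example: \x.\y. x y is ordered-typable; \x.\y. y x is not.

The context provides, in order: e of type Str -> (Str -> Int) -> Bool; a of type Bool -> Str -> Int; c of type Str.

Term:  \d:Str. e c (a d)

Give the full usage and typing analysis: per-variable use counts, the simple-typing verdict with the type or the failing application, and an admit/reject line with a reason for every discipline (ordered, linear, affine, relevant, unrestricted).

usage: e=1, a=1, c=1, d [bound]=1
order of uses: e, c, a, d
typing: ill-typed: an argument Str mismatches the expected Bool
ordered ✗ (not simply typable)
linear ✗ (fails simple typing)
affine ✗ (a type mismatch blocks all five)
relevant ✗ (the type mismatch rejects it)
unrestricted ✗ (not simply typable)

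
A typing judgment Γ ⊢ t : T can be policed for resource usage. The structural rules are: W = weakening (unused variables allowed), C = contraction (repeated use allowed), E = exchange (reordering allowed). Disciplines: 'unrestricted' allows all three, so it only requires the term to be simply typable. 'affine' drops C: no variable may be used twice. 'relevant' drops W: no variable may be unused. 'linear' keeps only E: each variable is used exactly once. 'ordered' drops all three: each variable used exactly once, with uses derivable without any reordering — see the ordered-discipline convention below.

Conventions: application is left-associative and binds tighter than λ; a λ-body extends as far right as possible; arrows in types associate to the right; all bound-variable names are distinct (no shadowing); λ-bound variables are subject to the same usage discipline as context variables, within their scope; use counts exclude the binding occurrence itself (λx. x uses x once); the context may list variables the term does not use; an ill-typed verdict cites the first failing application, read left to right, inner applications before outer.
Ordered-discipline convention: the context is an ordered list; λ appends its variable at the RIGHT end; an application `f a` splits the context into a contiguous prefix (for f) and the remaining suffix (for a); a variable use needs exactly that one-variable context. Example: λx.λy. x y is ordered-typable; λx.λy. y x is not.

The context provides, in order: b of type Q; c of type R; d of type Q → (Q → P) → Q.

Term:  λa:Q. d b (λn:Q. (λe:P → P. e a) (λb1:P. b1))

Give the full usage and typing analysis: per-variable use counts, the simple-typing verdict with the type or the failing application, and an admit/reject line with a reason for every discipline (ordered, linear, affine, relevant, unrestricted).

use counts: b ×1; c ×0; d ×1; a (λ-bound) ×1; n (λ-bound) ×0; e (λ-bound) ×1; b1 (λ-bound) ×1
left-to-right use order: d, b, e, a, b1
typing: ill-typed: argument of type Q where P is required
ordered: ✗, not simply typable
linear: ✗, fails simple typing
affine: ✗, a type mismatch blocks all five
relevant: ✗, the type mismatch rejects it
unrestricted: ✗, not simply typable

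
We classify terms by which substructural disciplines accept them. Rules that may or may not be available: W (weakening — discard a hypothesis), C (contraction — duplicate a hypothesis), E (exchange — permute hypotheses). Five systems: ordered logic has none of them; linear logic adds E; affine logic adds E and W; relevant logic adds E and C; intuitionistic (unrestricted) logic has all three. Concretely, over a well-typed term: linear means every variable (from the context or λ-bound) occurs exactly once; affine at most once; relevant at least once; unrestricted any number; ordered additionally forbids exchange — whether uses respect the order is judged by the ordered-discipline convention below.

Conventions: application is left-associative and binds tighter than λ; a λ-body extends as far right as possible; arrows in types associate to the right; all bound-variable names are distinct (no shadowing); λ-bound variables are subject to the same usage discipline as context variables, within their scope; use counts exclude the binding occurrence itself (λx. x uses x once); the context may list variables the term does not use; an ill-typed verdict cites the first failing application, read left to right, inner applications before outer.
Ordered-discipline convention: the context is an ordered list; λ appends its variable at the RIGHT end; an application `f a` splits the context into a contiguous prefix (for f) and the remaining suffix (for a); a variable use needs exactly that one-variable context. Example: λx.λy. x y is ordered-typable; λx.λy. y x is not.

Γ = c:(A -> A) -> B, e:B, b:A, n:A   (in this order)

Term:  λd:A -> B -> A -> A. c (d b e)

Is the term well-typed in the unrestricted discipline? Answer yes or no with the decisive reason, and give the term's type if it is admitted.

yes — type-checks ((A -> B -> A -> A) -> B) and nothing is barred; term : (A -> B -> A -> A) -> B
variable uses: c: 1×, e: 1×, b: 1×, n: 0×, d (λ-bound): 1×
order of uses: c, d, b, e
typing: well-typed at (A -> B -> A -> A) -> B
summary: ordered ✗, linear ✗, affine ✓, relevant ✗, unrestricted ✓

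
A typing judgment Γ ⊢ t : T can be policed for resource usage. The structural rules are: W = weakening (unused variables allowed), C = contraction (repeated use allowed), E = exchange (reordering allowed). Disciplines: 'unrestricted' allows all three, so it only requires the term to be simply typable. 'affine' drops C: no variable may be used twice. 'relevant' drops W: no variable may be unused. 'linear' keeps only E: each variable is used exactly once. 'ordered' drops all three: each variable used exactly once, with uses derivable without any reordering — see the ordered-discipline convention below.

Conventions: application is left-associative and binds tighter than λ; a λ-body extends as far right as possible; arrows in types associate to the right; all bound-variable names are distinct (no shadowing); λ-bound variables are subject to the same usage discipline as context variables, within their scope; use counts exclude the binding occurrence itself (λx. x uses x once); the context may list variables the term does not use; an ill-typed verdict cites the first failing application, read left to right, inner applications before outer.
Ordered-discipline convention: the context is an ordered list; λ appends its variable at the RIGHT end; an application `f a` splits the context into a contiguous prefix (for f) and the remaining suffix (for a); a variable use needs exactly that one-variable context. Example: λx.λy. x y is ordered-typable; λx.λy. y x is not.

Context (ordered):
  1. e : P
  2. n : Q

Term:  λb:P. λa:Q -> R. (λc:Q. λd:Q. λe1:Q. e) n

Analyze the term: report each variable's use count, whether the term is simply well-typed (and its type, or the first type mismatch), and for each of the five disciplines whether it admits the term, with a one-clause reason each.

usage: e ×1; n ×1; b (bound) ×0; a (bound) ×0; c (bound) ×0; d (bound) ×0; e1 (bound) ×0
use order (left to right): e, n
typing: well-typed at P -> (Q -> R) -> Q -> Q -> P
ordered: ✗, needs weakening: b, a, c, d, e1 unused
linear: ✗, needs weakening: b, a, c, d, e1 unused
affine: ✓, e, n, b, a, c, d, e1: no repeats, contraction unneeded
relevant: ✗, needs weakening: b, a, c, d, e1 unused
unrestricted: ✓, typability at P -> (Q -> R) -> Q -> Q -> P is all that's needed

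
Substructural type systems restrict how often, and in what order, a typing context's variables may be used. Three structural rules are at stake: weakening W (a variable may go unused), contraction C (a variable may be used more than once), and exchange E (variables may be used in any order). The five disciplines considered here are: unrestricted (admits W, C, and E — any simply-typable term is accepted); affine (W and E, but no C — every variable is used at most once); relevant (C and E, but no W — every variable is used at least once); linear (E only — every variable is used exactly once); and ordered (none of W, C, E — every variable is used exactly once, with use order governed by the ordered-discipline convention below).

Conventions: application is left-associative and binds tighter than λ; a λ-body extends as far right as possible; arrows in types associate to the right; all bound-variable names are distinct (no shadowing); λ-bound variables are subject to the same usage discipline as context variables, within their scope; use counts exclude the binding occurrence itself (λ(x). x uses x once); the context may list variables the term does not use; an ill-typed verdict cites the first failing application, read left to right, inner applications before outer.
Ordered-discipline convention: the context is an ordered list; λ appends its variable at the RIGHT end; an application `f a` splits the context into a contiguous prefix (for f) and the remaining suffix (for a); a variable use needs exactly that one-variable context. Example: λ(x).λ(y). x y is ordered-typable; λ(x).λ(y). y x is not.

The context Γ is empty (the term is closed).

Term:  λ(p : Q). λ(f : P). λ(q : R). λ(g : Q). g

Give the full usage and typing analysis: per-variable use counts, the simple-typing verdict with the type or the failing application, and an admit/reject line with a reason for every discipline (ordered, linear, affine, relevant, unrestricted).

counts: p (bound): 0×; f (bound): 0×; q (bound): 0×; g (bound): 1×
uses in reading order: g
typing: the term checks, with type Q -> P -> R -> Q -> Q
ordered ✗ (unused: p, f, q — weakening required)
linear ✗ (unused: p, f, q — weakening required)
affine ✓ (none of p, f, q, g used more than once)
relevant ✗ (unused: p, f, q — weakening required)
unrestricted ✓ (simply typable at Q -> P -> R -> Q -> Q; W, C, E all held)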